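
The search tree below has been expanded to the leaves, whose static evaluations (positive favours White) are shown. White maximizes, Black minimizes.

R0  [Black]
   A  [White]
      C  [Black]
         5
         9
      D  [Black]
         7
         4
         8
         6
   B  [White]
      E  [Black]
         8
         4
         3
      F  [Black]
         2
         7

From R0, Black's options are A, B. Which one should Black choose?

C (Black): min(5, 9) = 5
D (Black): min(7, 4, 8, 6) = 4
A (White): max(5, 4) = 5
E (Black): min(8, 4, 3) = 3
F (Black): min(2, 7) = 2
B (White): max(3, 2) = 3
R0 (Black): min(5, 3) = 3
Black at R0 wants the lowest of {A=5, B=3}, so chooses B.

B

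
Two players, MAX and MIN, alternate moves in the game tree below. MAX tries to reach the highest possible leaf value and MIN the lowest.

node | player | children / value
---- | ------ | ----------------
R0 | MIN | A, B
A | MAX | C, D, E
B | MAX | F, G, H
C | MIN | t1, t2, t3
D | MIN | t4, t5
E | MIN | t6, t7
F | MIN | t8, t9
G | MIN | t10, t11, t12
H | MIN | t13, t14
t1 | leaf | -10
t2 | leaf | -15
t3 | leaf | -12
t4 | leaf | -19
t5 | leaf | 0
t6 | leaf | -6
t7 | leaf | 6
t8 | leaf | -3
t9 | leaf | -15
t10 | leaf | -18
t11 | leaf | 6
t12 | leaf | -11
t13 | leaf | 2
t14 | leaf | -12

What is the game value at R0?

-12

C (MIN): min(-10, -15, -12) = -15
D (MIN): min(-19, 0) = -19
E (MIN): min(-6, 6) = -6
A (MAX): max(-15, -19, -6) = -6
F (MIN): min(-3, -15) = -15
G (MIN): min(-18, 6, -11) = -18
H (MIN): min(2, -12) = -12
B (MAX): max(-15, -18, -12) = -12
R0 (MIN): min(-6, -12) = -12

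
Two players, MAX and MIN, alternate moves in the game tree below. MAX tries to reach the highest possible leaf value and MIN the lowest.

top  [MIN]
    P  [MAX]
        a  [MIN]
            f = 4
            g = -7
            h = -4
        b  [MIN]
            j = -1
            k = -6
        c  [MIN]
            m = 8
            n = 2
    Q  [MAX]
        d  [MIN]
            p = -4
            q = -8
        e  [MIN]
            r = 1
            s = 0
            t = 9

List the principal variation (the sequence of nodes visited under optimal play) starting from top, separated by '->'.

a (MIN): min(4, -7, -4) = -7
b (MIN): min(-1, -6) = -6
c (MIN): min(8, 2) = 2
P (MAX): max(-7, -6, 2) = 2
d (MIN): min(-4, -8) = -8
e (MIN): min(1, 0, 9) = 0
Q (MAX): max(-8, 0) = 0
top (MIN): min(2, 0) = 0
At top, MIN picks Q (lowest: 0).
At Q, MAX picks e (highest: 0).
At e, MIN picks s (lowest: 0).
Terminal value 0.

top -> Q -> e -> s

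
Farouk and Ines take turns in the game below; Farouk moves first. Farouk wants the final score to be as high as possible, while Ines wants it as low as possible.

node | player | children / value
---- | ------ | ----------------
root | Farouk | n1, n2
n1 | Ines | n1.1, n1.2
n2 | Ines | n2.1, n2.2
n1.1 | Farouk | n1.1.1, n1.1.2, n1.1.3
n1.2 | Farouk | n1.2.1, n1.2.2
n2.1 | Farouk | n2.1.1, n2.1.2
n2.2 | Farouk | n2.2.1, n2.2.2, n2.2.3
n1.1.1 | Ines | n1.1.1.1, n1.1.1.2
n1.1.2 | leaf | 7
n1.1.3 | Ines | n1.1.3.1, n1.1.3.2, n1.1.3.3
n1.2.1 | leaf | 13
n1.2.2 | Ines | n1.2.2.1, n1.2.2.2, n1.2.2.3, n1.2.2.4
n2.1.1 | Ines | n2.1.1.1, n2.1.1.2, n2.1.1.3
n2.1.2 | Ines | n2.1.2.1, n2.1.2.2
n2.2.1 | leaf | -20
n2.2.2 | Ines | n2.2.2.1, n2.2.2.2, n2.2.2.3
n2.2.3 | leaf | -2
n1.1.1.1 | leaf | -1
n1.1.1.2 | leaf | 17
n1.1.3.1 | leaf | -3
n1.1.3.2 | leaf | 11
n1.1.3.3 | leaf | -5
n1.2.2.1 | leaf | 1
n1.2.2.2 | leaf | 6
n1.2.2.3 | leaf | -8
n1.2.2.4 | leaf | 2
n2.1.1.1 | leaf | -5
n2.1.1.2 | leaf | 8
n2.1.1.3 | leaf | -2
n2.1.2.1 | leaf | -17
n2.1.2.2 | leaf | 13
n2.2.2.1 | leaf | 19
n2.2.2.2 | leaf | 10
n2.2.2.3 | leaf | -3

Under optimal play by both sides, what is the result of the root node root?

7

n1.1.1 (Ines): min(-1, 17) = -1
n1.1.3 (Ines): min(-3, 11, -5) = -5
n1.1 (Farouk): max(-1, 7, -5) = 7
n1.2.2 (Ines): min(1, 6, -8, 2) = -8
n1.2 (Farouk): max(13, -8) = 13
n1 (Ines): min(7, 13) = 7
n2.1.1 (Ines): min(-5, 8, -2) = -5
n2.1.2 (Ines): min(-17, 13) = -17
n2.1 (Farouk): max(-5, -17) = -5
n2.2.2 (Ines): min(19, 10, -3) = -3
n2.2 (Farouk): max(-20, -3, -2) = -2
n2 (Ines): min(-5, -2) = -5
root (Farouk): max(7, -5) = 7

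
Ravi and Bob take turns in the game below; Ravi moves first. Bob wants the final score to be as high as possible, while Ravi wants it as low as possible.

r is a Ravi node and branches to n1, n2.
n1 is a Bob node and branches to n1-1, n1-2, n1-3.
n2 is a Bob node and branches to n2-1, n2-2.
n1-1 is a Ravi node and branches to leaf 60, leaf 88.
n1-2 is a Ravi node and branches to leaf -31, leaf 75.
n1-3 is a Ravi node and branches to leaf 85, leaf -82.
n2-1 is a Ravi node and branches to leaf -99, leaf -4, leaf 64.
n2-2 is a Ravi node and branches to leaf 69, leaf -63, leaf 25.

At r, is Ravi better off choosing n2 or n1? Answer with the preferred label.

n2-1 (Ravi): min(-99, -4, 64) = -99
n2-2 (Ravi): min(69, -63, 25) = -63
n2 (Bob): max(-99, -63) = -63
n1-1 (Ravi): min(60, 88) = 60
n1-2 (Ravi): min(-31, 75) = -31
n1-3 (Ravi): min(85, -82) = -82
n1 (Bob): max(60, -31, -82) = 60
Ravi prefers the lower value; n2=-63, n1=60. n2 is better since -63 < 60.

n2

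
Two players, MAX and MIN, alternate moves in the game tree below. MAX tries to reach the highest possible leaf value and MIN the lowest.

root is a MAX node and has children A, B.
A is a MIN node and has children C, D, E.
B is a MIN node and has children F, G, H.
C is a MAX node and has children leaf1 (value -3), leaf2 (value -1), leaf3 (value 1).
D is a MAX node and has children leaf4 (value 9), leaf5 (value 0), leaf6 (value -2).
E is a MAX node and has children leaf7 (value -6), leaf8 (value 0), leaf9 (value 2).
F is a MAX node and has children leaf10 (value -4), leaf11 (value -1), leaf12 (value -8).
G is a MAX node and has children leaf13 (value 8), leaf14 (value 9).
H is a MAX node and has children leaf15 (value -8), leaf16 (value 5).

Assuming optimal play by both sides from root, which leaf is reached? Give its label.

C (MAX): max(-3, -1, 1) = 1
D (MAX): max(9, 0, -2) = 9
E (MAX): max(-6, 0, 2) = 2
A (MIN): min(1, 9, 2) = 1
F (MAX): max(-4, -1, -8) = -1
G (MAX): max(8, 9) = 9
H (MAX): max(-8, 5) = 5
B (MIN): min(-1, 9, 5) = -1
root (MAX): max(1, -1) = 1
At root, MAX picks A (highest: 1).
At A, MIN picks C (lowest: 1).
At C, MAX picks leaf3 (highest: 1).
Terminal value 1.

leaf3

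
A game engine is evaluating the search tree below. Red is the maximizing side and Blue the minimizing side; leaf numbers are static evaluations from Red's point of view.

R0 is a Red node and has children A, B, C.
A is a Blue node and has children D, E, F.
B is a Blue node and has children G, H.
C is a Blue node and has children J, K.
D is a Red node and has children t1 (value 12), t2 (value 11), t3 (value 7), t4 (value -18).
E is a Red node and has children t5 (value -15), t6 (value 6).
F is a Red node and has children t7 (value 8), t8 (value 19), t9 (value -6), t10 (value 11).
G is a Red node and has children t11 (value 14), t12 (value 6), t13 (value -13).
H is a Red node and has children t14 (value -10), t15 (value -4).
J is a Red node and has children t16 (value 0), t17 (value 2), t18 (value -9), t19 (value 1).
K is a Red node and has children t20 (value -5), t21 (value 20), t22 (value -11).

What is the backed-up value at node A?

D (Red): max(12, 11, 7, -18) = 12
E (Red): max(-15, 6) = 6
F (Red): max(8, 19, -6, 11) = 19
A (Blue): min(12, 6, 19) = 6

6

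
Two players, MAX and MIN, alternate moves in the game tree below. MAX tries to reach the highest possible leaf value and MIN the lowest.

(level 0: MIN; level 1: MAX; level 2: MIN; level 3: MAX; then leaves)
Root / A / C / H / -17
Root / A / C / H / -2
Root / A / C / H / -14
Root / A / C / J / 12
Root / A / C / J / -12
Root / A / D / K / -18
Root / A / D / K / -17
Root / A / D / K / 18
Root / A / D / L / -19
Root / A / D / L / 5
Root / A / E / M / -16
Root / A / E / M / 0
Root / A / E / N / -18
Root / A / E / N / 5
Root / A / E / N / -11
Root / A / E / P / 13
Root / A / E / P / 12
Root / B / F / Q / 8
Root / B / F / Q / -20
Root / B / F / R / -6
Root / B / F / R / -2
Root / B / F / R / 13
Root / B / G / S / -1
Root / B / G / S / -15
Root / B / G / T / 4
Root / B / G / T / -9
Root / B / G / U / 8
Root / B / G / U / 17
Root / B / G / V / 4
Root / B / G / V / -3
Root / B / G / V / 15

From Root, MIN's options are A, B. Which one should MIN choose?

H (MAX): max(-17, -2, -14) = -2
J (MAX): max(12, -12) = 12
C (MIN): min(-2, 12) = -2
K (MAX): max(-18, -17, 18) = 18
L (MAX): max(-19, 5) = 5
D (MIN): min(18, 5) = 5
M (MAX): max(-16, 0) = 0
N (MAX): max(-18, 5, -11) = 5
P (MAX): max(13, 12) = 13
E (MIN): min(0, 5, 13) = 0
A (MAX): max(-2, 5, 0) = 5
Q (MAX): max(8, -20) = 8
R (MAX): max(-6, -2, 13) = 13
F (MIN): min(8, 13) = 8
S (MAX): max(-1, -15) = -1
T (MAX): max(4, -9) = 4
U (MAX): max(8, 17) = 17
V (MAX): max(4, -3, 15) = 15
G (MIN): min(-1, 4, 17, 15) = -1
B (MAX): max(8, -1) = 8
Root (MIN): min(5, 8) = 5
MIN at Root wants the lowest of {A=5, B=8}, so chooses A.

A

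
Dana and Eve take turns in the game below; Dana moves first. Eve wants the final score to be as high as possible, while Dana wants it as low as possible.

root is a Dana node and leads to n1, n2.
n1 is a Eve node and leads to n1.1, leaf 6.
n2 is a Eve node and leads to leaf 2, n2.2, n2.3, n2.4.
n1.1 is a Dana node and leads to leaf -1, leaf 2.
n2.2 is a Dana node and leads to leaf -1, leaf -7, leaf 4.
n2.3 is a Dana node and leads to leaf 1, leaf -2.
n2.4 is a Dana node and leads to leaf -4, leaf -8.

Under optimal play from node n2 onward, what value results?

n2.2 (Dana): min(-1, -7, 4) = -7
n2.3 (Dana): min(1, -2) = -2
n2.4 (Dana): min(-4, -8) = -8
n2 (Eve): max(2, -7, -2, -8) = 2

2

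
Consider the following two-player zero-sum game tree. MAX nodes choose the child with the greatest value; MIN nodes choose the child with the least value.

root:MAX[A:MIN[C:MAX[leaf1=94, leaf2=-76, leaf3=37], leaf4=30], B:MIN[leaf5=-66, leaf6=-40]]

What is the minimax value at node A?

30

C (MAX): max(94, -76, 37) = 94
A (MIN): min(94, 30) = 30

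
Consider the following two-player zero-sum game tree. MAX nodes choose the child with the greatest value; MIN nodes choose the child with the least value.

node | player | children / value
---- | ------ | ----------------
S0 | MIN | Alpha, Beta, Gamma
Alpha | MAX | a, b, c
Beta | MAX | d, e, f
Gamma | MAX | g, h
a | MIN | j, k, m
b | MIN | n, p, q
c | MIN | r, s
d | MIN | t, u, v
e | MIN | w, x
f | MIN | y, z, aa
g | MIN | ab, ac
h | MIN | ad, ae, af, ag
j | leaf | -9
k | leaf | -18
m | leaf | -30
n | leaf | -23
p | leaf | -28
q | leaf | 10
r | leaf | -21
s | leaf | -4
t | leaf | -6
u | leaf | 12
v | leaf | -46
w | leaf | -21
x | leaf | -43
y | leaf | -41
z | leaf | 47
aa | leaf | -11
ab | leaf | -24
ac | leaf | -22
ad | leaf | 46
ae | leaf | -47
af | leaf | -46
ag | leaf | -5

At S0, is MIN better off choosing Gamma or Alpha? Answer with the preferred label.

Gamma

g (MIN): min(-24, -22) = -24
h (MIN): min(46, -47, -46, -5) = -47
Gamma (MAX): max(-24, -47) = -24
a (MIN): min(-9, -18, -30) = -30
b (MIN): min(-23, -28, 10) = -28
c (MIN): min(-21, -4) = -21
Alpha (MAX): max(-30, -28, -21) = -21
MIN prefers the lower value; Gamma=-24, Alpha=-21. Gamma is better since -24 < -21.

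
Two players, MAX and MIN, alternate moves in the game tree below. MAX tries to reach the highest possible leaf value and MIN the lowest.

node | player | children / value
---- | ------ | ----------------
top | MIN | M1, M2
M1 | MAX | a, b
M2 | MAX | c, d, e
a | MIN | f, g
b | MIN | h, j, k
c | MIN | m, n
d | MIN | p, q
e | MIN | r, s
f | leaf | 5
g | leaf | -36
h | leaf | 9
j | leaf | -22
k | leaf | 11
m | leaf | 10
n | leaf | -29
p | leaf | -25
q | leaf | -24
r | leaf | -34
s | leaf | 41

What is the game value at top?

-25

a (MIN): min(5, -36) = -36
b (MIN): min(9, -22, 11) = -22
M1 (MAX): max(-36, -22) = -22
c (MIN): min(10, -29) = -29
d (MIN): min(-25, -24) = -25
e (MIN): min(-34, 41) = -34
M2 (MAX): max(-29, -25, -34) = -25
top (MIN): min(-22, -25) = -25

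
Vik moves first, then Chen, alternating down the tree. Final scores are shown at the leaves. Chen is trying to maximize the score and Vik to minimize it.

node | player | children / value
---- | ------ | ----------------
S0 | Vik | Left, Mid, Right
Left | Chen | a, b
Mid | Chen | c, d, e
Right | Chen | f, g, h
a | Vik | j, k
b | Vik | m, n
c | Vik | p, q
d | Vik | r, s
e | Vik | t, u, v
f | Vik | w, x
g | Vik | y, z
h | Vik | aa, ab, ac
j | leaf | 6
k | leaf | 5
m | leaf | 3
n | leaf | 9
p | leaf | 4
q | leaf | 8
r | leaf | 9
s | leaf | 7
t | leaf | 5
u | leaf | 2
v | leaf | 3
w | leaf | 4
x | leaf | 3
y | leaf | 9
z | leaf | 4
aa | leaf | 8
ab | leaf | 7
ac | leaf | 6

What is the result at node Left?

5

a (Vik): min(6, 5) = 5
b (Vik): min(3, 9) = 3
Left (Chen): max(5, 3) = 5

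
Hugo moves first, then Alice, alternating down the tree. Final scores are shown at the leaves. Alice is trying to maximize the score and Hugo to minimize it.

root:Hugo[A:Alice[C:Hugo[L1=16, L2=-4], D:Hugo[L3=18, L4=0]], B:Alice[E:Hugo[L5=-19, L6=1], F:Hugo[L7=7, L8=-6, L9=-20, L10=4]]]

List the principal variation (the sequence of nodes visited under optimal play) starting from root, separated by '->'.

C (Hugo): min(16, -4) = -4
D (Hugo): min(18, 0) = 0
A (Alice): max(-4, 0) = 0
E (Hugo): min(-19, 1) = -19
F (Hugo): min(7, -6, -20, 4) = -20
B (Alice): max(-19, -20) = -19
root (Hugo): min(0, -19) = -19
At root, Hugo picks B (lowest: -19).
At B, Alice picks E (highest: -19).
At E, Hugo picks L5 (lowest: -19).
Terminal value -19.

root -> B -> E -> L5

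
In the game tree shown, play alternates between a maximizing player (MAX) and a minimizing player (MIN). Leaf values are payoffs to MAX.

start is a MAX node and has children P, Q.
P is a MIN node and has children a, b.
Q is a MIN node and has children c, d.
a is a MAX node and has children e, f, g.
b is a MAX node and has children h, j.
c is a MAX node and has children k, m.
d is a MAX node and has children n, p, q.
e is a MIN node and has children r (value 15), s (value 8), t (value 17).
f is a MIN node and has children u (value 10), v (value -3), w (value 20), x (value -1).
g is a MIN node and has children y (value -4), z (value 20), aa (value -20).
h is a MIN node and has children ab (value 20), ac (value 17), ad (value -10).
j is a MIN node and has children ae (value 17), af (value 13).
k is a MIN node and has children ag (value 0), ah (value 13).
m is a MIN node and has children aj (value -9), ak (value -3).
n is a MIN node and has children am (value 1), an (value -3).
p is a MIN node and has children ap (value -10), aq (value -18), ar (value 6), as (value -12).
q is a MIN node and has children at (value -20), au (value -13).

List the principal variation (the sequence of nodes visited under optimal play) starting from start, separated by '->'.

start -> P -> a -> e -> s

e (MIN): min(15, 8, 17) = 8
f (MIN): min(10, -3, 20, -1) = -3
g (MIN): min(-4, 20, -20) = -20
a (MAX): max(8, -3, -20) = 8
h (MIN): min(20, 17, -10) = -10
j (MIN): min(17, 13) = 13
b (MAX): max(-10, 13) = 13
P (MIN): min(8, 13) = 8
k (MIN): min(0, 13) = 0
m (MIN): min(-9, -3) = -9
c (MAX): max(0, -9) = 0
n (MIN): min(1, -3) = -3
p (MIN): min(-10, -18, 6, -12) = -18
q (MIN): min(-20, -13) = -20
d (MAX): max(-3, -18, -20) = -3
Q (MIN): min(0, -3) = -3
start (MAX): max(8, -3) = 8
At start, MAX picks P (highest: 8).
At P, MIN picks a (lowest: 8).
At a, MAX picks e (highest: 8).
At e, MIN picks s (lowest: 8).
Terminal value 8.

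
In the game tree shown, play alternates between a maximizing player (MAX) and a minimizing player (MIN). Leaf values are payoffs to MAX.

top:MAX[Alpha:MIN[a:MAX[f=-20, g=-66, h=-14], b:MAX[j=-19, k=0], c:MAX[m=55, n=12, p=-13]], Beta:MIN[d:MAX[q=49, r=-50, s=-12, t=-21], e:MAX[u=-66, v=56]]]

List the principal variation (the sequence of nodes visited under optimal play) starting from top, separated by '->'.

a (MAX): max(-20, -66, -14) = -14
b (MAX): max(-19, 0) = 0
c (MAX): max(55, 12, -13) = 55
Alpha (MIN): min(-14, 0, 55) = -14
d (MAX): max(49, -50, -12, -21) = 49
e (MAX): max(-66, 56) = 56
Beta (MIN): min(49, 56) = 49
top (MAX): max(-14, 49) = 49
At top, MAX picks Beta (highest: 49).
At Beta, MIN picks d (lowest: 49).
At d, MAX picks q (highest: 49).
Terminal value 49.

top -> Beta -> d -> q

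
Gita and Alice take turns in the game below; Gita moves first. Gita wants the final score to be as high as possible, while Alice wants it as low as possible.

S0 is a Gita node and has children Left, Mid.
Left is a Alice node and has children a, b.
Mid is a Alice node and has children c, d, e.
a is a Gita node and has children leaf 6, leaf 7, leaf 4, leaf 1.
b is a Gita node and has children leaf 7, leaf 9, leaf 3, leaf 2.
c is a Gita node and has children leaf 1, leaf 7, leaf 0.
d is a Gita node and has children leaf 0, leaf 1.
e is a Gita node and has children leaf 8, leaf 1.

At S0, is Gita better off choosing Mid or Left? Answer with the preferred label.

Left

c (Gita): max(1, 7, 0) = 7
d (Gita): max(0, 1) = 1
e (Gita): max(8, 1) = 8
Mid (Alice): min(7, 1, 8) = 1
a (Gita): max(6, 7, 4, 1) = 7
b (Gita): max(7, 9, 3, 2) = 9
Left (Alice): min(7, 9) = 7
Gita prefers the higher value; Mid=1, Left=7. Left is better since 7 > 1.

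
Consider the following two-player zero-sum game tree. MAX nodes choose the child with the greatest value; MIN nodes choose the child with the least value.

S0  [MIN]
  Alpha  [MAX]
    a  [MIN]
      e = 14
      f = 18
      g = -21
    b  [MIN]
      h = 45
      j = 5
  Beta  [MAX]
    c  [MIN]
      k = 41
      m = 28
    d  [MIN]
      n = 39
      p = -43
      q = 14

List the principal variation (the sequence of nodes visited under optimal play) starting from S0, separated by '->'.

a (MIN): min(14, 18, -21) = -21
b (MIN): min(45, 5) = 5
Alpha (MAX): max(-21, 5) = 5
c (MIN): min(41, 28) = 28
d (MIN): min(39, -43, 14) = -43
Beta (MAX): max(28, -43) = 28
S0 (MIN): min(5, 28) = 5
At S0, MIN picks Alpha (lowest: 5).
At Alpha, MAX picks b (highest: 5).
At b, MIN picks j (lowest: 5).
Terminal value 5.

S0 -> Alpha -> b -> j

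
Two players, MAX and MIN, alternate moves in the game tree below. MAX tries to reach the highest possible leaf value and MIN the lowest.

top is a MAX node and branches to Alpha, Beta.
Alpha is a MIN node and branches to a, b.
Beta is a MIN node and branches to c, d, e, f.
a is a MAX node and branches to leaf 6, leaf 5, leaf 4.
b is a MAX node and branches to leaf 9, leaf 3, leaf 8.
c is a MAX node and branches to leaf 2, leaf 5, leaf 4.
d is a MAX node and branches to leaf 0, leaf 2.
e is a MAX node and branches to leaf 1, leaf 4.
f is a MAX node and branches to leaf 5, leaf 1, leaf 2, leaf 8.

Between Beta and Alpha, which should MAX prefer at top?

Alpha

c (MAX): max(2, 5, 4) = 5
d (MAX): max(0, 2) = 2
e (MAX): max(1, 4) = 4
f (MAX): max(5, 1, 2, 8) = 8
Beta (MIN): min(5, 2, 4, 8) = 2
a (MAX): max(6, 5, 4) = 6
b (MAX): max(9, 3, 8) = 9
Alpha (MIN): min(6, 9) = 6
MAX prefers the higher value; Beta=2, Alpha=6. Alpha is better since 6 > 2.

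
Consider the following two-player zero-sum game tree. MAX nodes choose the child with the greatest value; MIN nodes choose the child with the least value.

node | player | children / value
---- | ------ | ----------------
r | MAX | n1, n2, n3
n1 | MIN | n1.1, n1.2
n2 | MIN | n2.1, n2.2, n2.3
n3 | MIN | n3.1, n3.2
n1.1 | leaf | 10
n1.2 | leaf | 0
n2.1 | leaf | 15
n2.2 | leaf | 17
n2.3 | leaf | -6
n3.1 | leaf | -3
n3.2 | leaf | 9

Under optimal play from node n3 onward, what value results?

-3

n3 (MIN): min(-3, 9) = -3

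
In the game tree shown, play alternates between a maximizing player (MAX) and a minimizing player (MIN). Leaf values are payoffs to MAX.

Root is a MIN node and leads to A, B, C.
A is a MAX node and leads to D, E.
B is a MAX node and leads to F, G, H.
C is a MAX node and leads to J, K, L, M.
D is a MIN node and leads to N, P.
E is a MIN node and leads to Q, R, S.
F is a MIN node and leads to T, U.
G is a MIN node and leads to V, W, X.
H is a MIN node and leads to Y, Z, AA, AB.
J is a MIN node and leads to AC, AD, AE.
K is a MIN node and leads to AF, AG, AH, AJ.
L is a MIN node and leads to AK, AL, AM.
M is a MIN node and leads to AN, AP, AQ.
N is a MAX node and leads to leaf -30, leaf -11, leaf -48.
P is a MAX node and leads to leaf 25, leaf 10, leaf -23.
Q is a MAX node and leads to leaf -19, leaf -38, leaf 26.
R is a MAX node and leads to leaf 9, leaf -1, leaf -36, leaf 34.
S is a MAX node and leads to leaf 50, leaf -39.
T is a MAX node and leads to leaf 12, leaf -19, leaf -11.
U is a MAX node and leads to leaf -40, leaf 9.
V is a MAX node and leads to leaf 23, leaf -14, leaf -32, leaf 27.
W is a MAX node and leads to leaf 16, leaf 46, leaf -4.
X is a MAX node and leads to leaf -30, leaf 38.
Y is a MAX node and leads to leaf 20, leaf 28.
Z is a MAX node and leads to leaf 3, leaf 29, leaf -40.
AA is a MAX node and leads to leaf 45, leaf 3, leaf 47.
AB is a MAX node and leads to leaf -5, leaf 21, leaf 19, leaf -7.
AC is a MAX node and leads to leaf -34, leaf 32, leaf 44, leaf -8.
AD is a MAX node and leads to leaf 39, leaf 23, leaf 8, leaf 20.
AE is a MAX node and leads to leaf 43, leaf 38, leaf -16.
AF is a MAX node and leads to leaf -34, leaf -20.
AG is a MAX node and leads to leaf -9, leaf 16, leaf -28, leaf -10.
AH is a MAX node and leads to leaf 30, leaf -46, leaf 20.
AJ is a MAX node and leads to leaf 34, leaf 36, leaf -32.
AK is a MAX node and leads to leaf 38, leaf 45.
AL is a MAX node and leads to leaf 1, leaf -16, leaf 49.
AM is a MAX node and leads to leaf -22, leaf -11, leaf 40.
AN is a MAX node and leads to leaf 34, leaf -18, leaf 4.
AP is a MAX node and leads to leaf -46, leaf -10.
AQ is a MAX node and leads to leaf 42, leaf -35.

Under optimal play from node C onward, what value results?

40

AC (MAX): max(-34, 32, 44, -8) = 44
AD (MAX): max(39, 23, 8, 20) = 39
AE (MAX): max(43, 38, -16) = 43
J (MIN): min(44, 39, 43) = 39
AF (MAX): max(-34, -20) = -20
AG (MAX): max(-9, 16, -28, -10) = 16
AH (MAX): max(30, -46, 20) = 30
AJ (MAX): max(34, 36, -32) = 36
K (MIN): min(-20, 16, 30, 36) = -20
AK (MAX): max(38, 45) = 45
AL (MAX): max(1, -16, 49) = 49
AM (MAX): max(-22, -11, 40) = 40
L (MIN): min(45, 49, 40) = 40
AN (MAX): max(34, -18, 4) = 34
AP (MAX): max(-46, -10) = -10
AQ (MAX): max(42, -35) = 42
M (MIN): min(34, -10, 42) = -10
C (MAX): max(39, -20, 40, -10) = 40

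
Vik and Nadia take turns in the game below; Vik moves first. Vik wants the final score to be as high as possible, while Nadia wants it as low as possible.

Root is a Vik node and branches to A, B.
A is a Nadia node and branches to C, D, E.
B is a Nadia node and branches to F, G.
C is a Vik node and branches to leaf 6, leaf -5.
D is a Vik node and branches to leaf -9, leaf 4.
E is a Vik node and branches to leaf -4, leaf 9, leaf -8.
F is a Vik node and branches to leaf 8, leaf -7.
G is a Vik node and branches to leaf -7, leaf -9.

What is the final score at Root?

4

C (Vik): max(6, -5) = 6
D (Vik): max(-9, 4) = 4
E (Vik): max(-4, 9, -8) = 9
A (Nadia): min(6, 4, 9) = 4
F (Vik): max(8, -7) = 8
G (Vik): max(-7, -9) = -7
B (Nadia): min(8, -7) = -7
Root (Vik): max(4, -7) = 4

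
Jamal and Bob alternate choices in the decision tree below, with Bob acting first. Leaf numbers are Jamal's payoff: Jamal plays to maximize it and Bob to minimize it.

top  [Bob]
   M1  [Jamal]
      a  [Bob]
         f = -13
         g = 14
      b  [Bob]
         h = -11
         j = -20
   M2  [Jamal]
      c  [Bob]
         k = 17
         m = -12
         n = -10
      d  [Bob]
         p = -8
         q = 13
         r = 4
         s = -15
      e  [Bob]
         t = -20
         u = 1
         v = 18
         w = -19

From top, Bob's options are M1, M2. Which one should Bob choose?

M1

a (Bob): min(-13, 14) = -13
b (Bob): min(-11, -20) = -20
M1 (Jamal): max(-13, -20) = -13
c (Bob): min(17, -12, -10) = -12
d (Bob): min(-8, 13, 4, -15) = -15
e (Bob): min(-20, 1, 18, -19) = -20
M2 (Jamal): max(-12, -15, -20) = -12
top (Bob): min(-13, -12) = -13
Bob at top wants the lowest of {M1=-13, M2=-12}, so chooses M1.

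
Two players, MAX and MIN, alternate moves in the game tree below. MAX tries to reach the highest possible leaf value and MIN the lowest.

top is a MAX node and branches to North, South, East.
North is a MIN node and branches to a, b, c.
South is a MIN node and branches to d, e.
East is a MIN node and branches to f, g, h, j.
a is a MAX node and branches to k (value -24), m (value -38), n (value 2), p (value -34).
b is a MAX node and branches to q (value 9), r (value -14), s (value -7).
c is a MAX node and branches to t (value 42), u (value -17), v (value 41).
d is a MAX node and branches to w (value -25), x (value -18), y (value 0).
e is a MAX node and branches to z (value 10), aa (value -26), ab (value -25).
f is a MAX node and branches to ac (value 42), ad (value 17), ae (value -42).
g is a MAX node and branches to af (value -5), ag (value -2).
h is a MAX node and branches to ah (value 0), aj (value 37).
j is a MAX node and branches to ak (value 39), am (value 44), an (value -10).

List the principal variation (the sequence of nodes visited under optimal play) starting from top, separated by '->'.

top -> North -> a -> n

a (MAX): max(-24, -38, 2, -34) = 2
b (MAX): max(9, -14, -7) = 9
c (MAX): max(42, -17, 41) = 42
North (MIN): min(2, 9, 42) = 2
d (MAX): max(-25, -18, 0) = 0
e (MAX): max(10, -26, -25) = 10
South (MIN): min(0, 10) = 0
f (MAX): max(42, 17, -42) = 42
g (MAX): max(-5, -2) = -2
h (MAX): max(0, 37) = 37
j (MAX): max(39, 44, -10) = 44
East (MIN): min(42, -2, 37, 44) = -2
top (MAX): max(2, 0, -2) = 2
At top, MAX picks North (highest: 2).
At North, MIN picks a (lowest: 2).
At a, MAX picks n (highest: 2).
Terminal value 2.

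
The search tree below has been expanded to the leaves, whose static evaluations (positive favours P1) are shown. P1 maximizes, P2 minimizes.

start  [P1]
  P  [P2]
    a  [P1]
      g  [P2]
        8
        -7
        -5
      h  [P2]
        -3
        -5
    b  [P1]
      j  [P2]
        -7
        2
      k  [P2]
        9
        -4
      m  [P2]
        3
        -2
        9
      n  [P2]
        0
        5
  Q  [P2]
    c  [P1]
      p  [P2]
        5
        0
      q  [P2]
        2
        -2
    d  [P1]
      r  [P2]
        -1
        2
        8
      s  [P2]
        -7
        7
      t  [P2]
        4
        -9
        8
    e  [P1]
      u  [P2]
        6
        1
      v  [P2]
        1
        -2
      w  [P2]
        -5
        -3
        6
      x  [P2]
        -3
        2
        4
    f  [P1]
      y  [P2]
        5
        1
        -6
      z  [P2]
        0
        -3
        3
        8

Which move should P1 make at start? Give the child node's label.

g (P2): min(8, -7, -5) = -7
h (P2): min(-3, -5) = -5
a (P1): max(-7, -5) = -5
j (P2): min(-7, 2) = -7
k (P2): min(9, -4) = -4
m (P2): min(3, -2, 9) = -2
n (P2): min(0, 5) = 0
b (P1): max(-7, -4, -2, 0) = 0
P (P2): min(-5, 0) = -5
p (P2): min(5, 0) = 0
q (P2): min(2, -2) = -2
c (P1): max(0, -2) = 0
r (P2): min(-1, 2, 8) = -1
s (P2): min(-7, 7) = -7
t (P2): min(4, -9, 8) = -9
d (P1): max(-1, -7, -9) = -1
u (P2): min(6, 1) = 1
v (P2): min(1, -2) = -2
w (P2): min(-5, -3, 6) = -5
x (P2): min(-3, 2, 4) = -3
e (P1): max(1, -2, -5, -3) = 1
y (P2): min(5, 1, -6) = -6
z (P2): min(0, -3, 3, 8) = -3
f (P1): max(-6, -3) = -3
Q (P2): min(0, -1, 1, -3) = -3
start (P1): max(-5, -3) = -3
P1 at start wants the highest of {P=-5, Q=-3}, so chooses Q.

Q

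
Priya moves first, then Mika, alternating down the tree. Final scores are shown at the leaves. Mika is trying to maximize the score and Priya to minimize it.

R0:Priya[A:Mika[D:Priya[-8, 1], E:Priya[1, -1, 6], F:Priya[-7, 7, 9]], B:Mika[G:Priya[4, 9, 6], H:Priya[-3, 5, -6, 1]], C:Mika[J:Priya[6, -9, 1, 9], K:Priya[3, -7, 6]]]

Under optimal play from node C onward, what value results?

-7

J (Priya): min(6, -9, 1, 9) = -9
K (Priya): min(3, -7, 6) = -7
C (Mika): max(-9, -7) = -7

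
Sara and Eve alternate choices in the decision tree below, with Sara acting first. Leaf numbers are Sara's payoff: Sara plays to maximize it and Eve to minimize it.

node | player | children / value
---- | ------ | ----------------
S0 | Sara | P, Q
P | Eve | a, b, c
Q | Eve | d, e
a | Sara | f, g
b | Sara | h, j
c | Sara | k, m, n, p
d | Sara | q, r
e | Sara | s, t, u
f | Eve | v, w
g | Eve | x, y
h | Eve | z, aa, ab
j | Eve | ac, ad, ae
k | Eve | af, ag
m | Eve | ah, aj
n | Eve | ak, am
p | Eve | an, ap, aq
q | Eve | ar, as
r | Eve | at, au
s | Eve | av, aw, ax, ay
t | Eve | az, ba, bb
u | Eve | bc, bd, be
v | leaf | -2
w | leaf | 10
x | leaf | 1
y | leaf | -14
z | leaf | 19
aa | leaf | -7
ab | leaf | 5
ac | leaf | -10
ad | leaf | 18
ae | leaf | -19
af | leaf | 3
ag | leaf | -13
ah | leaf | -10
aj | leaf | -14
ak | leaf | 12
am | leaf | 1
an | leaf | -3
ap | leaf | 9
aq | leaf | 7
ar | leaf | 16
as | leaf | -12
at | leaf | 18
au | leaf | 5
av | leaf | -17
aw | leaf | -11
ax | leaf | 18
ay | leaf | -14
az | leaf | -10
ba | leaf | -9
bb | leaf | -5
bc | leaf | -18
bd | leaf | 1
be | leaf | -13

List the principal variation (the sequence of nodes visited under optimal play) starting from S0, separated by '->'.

S0 -> P -> b -> h -> aa

f (Eve): min(-2, 10) = -2
g (Eve): min(1, -14) = -14
a (Sara): max(-2, -14) = -2
h (Eve): min(19, -7, 5) = -7
j (Eve): min(-10, 18, -19) = -19
b (Sara): max(-7, -19) = -7
k (Eve): min(3, -13) = -13
m (Eve): min(-10, -14) = -14
n (Eve): min(12, 1) = 1
p (Eve): min(-3, 9, 7) = -3
c (Sara): max(-13, -14, 1, -3) = 1
P (Eve): min(-2, -7, 1) = -7
q (Eve): min(16, -12) = -12
r (Eve): min(18, 5) = 5
d (Sara): max(-12, 5) = 5
s (Eve): min(-17, -11, 18, -14) = -17
t (Eve): min(-10, -9, -5) = -10
u (Eve): min(-18, 1, -13) = -18
e (Sara): max(-17, -10, -18) = -10
Q (Eve): min(5, -10) = -10
S0 (Sara): max(-7, -10) = -7
At S0, Sara picks P (highest: -7).
At P, Eve picks b (lowest: -7).
At b, Sara picks h (highest: -7).
At h, Eve picks aa (lowest: -7).
Terminal value -7.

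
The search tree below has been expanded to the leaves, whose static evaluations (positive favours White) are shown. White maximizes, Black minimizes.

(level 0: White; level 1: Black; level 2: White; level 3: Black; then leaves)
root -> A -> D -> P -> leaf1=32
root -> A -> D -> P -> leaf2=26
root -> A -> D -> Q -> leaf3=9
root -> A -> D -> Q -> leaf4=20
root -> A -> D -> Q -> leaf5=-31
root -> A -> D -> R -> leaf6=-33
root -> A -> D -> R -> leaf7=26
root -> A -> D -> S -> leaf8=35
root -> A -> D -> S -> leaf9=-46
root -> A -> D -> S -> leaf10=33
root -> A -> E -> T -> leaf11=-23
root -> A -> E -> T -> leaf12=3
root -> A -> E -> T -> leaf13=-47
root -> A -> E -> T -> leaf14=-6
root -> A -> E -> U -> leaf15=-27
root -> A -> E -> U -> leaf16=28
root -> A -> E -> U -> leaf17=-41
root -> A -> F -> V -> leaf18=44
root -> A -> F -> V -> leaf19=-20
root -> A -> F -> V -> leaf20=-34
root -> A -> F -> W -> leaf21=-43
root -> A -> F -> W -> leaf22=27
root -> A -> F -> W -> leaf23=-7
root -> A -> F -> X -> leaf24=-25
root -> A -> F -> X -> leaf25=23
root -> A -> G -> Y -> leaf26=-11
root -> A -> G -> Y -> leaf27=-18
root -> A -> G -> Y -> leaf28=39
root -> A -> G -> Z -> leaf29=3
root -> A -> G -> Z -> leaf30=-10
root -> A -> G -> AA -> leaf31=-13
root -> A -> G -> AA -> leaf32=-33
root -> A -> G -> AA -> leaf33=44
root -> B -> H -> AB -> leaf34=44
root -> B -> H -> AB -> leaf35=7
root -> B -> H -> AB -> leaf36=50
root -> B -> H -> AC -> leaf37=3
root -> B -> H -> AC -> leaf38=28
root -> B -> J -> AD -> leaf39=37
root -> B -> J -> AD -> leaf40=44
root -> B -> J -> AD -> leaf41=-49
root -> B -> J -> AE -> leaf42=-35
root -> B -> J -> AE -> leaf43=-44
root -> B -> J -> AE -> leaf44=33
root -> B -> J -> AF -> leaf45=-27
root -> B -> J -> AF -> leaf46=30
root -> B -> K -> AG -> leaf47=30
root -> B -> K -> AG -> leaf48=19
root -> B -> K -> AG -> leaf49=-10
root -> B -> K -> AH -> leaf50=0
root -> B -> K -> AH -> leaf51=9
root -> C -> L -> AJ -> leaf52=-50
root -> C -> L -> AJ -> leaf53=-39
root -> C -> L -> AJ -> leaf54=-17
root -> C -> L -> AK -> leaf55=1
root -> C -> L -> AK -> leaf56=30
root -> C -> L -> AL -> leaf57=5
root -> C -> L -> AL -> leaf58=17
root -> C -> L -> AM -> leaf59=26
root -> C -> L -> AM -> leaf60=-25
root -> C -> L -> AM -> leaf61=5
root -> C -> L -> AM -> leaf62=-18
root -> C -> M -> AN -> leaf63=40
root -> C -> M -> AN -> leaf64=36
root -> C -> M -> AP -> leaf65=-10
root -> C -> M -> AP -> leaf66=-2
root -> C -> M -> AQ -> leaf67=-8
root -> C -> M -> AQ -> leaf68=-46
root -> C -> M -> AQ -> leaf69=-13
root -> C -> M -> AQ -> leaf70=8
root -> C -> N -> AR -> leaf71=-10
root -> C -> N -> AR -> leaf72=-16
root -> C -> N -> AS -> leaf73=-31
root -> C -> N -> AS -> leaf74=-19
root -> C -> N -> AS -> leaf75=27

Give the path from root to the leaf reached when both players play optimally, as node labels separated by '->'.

root -> C -> N -> AR -> leaf72

P (Black): min(32, 26) = 26
Q (Black): min(9, 20, -31) = -31
R (Black): min(-33, 26) = -33
S (Black): min(35, -46, 33) = -46
D (White): max(26, -31, -33, -46) = 26
T (Black): min(-23, 3, -47, -6) = -47
U (Black): min(-27, 28, -41) = -41
E (White): max(-47, -41) = -41
V (Black): min(44, -20, -34) = -34
W (Black): min(-43, 27, -7) = -43
X (Black): min(-25, 23) = -25
F (White): max(-34, -43, -25) = -25
Y (Black): min(-11, -18, 39) = -18
Z (Black): min(3, -10) = -10
AA (Black): min(-13, -33, 44) = -33
G (White): max(-18, -10, -33) = -10
A (Black): min(26, -41, -25, -10) = -41
AB (Black): min(44, 7, 50) = 7
AC (Black): min(3, 28) = 3
H (White): max(7, 3) = 7
AD (Black): min(37, 44, -49) = -49
AE (Black): min(-35, -44, 33) = -44
AF (Black): min(-27, 30) = -27
J (White): max(-49, -44, -27) = -27
AG (Black): min(30, 19, -10) = -10
AH (Black): min(0, 9) = 0
K (White): max(-10, 0) = 0
B (Black): min(7, -27, 0) = -27
AJ (Black): min(-50, -39, -17) = -50
AK (Black): min(1, 30) = 1
AL (Black): min(5, 17) = 5
AM (Black): min(26, -25, 5, -18) = -25
L (White): max(-50, 1, 5, -25) = 5
AN (Black): min(40, 36) = 36
AP (Black): min(-10, -2) = -10
AQ (Black): min(-8, -46, -13, 8) = -46
M (White): max(36, -10, -46) = 36
AR (Black): min(-10, -16) = -16
AS (Black): min(-31, -19, 27) = -31
N (White): max(-16, -31) = -16
C (Black): min(5, 36, -16) = -16
root (White): max(-41, -27, -16) = -16
At root, White picks C (highest: -16).
At C, Black picks N (lowest: -16).
At N, White picks AR (highest: -16).
At AR, Black picks leaf72 (lowest: -16).
Terminal value -16.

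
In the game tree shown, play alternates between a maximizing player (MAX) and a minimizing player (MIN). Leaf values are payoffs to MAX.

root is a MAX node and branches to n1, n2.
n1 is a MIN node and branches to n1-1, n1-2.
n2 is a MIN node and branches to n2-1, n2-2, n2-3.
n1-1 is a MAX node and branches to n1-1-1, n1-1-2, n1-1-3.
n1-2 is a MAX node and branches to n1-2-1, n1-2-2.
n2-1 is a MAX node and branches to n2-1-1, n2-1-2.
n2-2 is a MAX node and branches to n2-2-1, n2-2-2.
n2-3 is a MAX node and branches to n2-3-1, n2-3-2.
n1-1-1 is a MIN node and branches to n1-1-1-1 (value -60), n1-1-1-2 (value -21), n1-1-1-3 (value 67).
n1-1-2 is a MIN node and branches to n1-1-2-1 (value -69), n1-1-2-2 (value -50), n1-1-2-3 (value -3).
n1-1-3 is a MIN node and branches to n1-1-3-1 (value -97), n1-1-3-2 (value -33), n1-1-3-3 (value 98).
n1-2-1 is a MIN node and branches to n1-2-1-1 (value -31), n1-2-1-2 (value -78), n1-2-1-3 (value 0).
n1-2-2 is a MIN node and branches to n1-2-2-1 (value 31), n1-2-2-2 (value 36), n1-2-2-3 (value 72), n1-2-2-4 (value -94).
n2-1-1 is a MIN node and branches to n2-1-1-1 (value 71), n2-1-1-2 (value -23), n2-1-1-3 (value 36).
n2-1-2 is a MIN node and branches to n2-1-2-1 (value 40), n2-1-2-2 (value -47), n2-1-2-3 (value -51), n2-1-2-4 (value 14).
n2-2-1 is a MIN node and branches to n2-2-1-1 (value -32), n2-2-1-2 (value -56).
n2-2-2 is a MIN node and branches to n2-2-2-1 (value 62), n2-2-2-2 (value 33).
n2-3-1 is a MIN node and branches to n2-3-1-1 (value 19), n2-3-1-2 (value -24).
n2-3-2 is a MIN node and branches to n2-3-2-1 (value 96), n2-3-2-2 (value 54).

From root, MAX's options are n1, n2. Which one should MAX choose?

n1-1-1 (MIN): min(-60, -21, 67) = -60
n1-1-2 (MIN): min(-69, -50, -3) = -69
n1-1-3 (MIN): min(-97, -33, 98) = -97
n1-1 (MAX): max(-60, -69, -97) = -60
n1-2-1 (MIN): min(-31, -78, 0) = -78
n1-2-2 (MIN): min(31, 36, 72, -94) = -94
n1-2 (MAX): max(-78, -94) = -78
n1 (MIN): min(-60, -78) = -78
n2-1-1 (MIN): min(71, -23, 36) = -23
n2-1-2 (MIN): min(40, -47, -51, 14) = -51
n2-1 (MAX): max(-23, -51) = -23
n2-2-1 (MIN): min(-32, -56) = -56
n2-2-2 (MIN): min(62, 33) = 33
n2-2 (MAX): max(-56, 33) = 33
n2-3-1 (MIN): min(19, -24) = -24
n2-3-2 (MIN): min(96, 54) = 54
n2-3 (MAX): max(-24, 54) = 54
n2 (MIN): min(-23, 33, 54) = -23
root (MAX): max(-78, -23) = -23
MAX at root wants the highest of {n1=-78, n2=-23}, so chooses n2.

n2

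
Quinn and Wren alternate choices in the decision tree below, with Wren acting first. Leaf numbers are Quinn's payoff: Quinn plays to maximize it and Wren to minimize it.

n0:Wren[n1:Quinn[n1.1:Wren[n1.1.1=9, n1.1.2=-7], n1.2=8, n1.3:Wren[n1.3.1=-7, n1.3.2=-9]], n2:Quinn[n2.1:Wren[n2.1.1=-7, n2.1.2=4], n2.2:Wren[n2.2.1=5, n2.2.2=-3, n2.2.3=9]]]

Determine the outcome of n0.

n1.1 (Wren): min(9, -7) = -7
n1.3 (Wren): min(-7, -9) = -9
n1 (Quinn): max(-7, 8, -9) = 8
n2.1 (Wren): min(-7, 4) = -7
n2.2 (Wren): min(5, -3, 9) = -3
n2 (Quinn): max(-7, -3) = -3
n0 (Wren): min(8, -3) = -3

-3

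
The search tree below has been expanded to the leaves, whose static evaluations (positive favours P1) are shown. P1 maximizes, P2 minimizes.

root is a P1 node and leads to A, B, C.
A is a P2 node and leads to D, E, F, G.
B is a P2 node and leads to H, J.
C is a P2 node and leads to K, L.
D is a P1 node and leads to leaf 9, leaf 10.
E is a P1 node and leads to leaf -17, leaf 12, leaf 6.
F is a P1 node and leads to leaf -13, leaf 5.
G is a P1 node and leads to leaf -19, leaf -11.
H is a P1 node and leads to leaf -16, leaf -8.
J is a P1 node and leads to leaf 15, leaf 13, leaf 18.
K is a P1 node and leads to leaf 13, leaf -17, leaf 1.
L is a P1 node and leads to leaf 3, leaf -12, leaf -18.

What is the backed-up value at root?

3

D (P1): max(9, 10) = 10
E (P1): max(-17, 12, 6) = 12
F (P1): max(-13, 5) = 5
G (P1): max(-19, -11) = -11
A (P2): min(10, 12, 5, -11) = -11
H (P1): max(-16, -8) = -8
J (P1): max(15, 13, 18) = 18
B (P2): min(-8, 18) = -8
K (P1): max(13, -17, 1) = 13
L (P1): max(3, -12, -18) = 3
C (P2): min(13, 3) = 3
root (P1): max(-11, -8, 3) = 3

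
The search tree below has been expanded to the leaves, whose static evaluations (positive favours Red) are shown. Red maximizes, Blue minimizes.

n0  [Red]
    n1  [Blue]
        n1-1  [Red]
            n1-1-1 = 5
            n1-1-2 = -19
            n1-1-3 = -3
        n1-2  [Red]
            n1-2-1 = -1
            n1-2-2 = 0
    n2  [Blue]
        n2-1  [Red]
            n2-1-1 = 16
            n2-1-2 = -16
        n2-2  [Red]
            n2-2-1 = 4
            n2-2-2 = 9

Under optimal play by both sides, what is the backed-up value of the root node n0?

9

n1-1 (Red): max(5, -19, -3) = 5
n1-2 (Red): max(-1, 0) = 0
n1 (Blue): min(5, 0) = 0
n2-1 (Red): max(16, -16) = 16
n2-2 (Red): max(4, 9) = 9
n2 (Blue): min(16, 9) = 9
n0 (Red): max(0, 9) = 9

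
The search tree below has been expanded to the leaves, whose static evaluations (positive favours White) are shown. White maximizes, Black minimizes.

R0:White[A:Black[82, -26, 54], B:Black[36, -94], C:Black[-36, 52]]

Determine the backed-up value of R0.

A (Black): min(82, -26, 54) = -26
B (Black): min(36, -94) = -94
C (Black): min(-36, 52) = -36
R0 (White): max(-26, -94, -36) = -26

-26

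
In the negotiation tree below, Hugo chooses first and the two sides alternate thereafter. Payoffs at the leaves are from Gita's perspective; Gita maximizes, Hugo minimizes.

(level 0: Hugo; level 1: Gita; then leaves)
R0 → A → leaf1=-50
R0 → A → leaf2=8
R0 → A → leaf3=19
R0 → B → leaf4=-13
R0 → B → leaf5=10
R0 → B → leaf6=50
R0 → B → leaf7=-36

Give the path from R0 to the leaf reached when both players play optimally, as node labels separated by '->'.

R0 -> A -> leaf3

A (Gita): max(-50, 8, 19) = 19
B (Gita): max(-13, 10, 50, -36) = 50
R0 (Hugo): min(19, 50) = 19
At R0, Hugo picks A (lowest: 19).
At A, Gita picks leaf3 (highest: 19).
Terminal value 19.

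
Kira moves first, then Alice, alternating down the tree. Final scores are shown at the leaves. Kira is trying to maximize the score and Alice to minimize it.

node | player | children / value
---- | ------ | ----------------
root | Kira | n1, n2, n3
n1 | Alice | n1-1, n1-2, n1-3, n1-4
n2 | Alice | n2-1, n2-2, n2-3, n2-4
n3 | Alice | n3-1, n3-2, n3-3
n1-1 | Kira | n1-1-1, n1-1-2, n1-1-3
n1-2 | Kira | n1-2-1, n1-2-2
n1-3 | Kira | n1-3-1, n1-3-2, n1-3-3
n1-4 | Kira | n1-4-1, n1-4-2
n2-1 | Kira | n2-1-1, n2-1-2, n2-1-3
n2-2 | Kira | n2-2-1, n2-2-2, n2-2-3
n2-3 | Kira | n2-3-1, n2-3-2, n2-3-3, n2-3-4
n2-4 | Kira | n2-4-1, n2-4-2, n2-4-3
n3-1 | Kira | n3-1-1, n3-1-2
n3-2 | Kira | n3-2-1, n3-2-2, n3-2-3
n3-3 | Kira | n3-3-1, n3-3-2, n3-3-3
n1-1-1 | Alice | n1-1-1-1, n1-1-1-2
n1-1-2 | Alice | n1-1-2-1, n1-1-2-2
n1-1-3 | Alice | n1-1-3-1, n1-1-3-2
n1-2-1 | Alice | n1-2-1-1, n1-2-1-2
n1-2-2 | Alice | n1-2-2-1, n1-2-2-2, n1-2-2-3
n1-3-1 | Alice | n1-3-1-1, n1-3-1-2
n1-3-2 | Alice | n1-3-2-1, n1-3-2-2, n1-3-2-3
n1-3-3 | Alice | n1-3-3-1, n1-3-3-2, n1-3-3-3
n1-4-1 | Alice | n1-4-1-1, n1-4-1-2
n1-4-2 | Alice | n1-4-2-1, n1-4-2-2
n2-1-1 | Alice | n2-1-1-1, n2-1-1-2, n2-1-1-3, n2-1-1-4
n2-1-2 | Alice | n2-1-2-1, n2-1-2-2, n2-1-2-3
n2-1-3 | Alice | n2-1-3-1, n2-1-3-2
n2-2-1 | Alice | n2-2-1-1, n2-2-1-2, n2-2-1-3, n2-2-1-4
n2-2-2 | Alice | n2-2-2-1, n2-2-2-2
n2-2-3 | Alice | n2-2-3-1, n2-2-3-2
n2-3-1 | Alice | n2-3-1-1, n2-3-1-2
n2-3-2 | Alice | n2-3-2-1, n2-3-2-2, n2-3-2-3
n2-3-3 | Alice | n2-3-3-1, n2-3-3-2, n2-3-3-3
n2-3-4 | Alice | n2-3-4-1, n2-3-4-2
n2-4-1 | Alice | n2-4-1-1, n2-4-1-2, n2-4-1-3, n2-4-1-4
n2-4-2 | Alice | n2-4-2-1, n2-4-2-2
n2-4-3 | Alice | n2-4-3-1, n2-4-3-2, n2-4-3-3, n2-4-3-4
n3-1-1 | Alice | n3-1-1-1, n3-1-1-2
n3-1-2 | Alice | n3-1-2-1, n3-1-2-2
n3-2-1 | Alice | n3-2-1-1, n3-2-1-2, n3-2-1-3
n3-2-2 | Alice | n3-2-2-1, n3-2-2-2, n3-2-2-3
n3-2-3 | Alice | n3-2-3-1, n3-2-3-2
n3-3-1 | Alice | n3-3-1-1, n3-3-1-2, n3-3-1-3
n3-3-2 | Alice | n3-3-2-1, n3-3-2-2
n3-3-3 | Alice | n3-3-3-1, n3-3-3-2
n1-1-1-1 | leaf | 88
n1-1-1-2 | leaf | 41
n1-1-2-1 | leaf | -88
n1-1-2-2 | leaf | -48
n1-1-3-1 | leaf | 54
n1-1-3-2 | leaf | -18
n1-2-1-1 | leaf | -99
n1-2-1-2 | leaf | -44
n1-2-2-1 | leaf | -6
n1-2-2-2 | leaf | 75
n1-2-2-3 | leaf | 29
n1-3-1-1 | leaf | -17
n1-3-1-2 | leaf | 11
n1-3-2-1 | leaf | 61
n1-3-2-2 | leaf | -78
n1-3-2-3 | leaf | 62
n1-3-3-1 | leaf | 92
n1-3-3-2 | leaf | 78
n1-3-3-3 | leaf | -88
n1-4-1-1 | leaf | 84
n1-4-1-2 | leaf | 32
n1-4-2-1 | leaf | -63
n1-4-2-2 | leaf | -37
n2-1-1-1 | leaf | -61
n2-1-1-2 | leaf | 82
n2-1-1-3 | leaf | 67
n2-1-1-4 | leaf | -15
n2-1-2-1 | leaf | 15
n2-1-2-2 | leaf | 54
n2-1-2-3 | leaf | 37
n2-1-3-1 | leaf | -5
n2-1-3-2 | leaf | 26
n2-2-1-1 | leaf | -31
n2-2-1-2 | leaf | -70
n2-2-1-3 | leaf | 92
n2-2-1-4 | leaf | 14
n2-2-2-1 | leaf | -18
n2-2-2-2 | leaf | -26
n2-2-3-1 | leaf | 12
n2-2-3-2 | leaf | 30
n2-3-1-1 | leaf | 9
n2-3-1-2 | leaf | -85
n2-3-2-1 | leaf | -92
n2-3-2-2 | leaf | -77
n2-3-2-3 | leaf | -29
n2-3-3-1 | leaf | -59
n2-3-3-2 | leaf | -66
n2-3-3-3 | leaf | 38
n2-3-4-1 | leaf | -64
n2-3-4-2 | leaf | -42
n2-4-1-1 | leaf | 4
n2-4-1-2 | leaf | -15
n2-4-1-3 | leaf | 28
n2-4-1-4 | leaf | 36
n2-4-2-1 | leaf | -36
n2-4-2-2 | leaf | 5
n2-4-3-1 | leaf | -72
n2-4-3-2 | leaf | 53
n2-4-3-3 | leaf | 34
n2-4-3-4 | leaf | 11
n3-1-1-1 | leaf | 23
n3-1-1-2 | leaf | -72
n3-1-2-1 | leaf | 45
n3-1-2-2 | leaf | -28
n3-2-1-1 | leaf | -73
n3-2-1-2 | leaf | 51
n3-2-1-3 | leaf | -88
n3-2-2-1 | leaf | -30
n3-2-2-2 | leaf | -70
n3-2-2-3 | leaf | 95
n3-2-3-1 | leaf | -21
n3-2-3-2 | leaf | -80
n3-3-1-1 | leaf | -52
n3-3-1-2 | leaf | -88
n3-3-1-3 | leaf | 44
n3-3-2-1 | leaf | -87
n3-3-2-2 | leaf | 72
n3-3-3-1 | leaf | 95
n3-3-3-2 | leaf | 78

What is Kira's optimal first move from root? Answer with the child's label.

n1-1-1 (Alice): min(88, 41) = 41
n1-1-2 (Alice): min(-88, -48) = -88
n1-1-3 (Alice): min(54, -18) = -18
n1-1 (Kira): max(41, -88, -18) = 41
n1-2-1 (Alice): min(-99, -44) = -99
n1-2-2 (Alice): min(-6, 75, 29) = -6
n1-2 (Kira): max(-99, -6) = -6
n1-3-1 (Alice): min(-17, 11) = -17
n1-3-2 (Alice): min(61, -78, 62) = -78
n1-3-3 (Alice): min(92, 78, -88) = -88
n1-3 (Kira): max(-17, -78, -88) = -17
n1-4-1 (Alice): min(84, 32) = 32
n1-4-2 (Alice): min(-63, -37) = -63
n1-4 (Kira): max(32, -63) = 32
n1 (Alice): min(41, -6, -17, 32) = -17
n2-1-1 (Alice): min(-61, 82, 67, -15) = -61
n2-1-2 (Alice): min(15, 54, 37) = 15
n2-1-3 (Alice): min(-5, 26) = -5
n2-1 (Kira): max(-61, 15, -5) = 15
n2-2-1 (Alice): min(-31, -70, 92, 14) = -70
n2-2-2 (Alice): min(-18, -26) = -26
n2-2-3 (Alice): min(12, 30) = 12
n2-2 (Kira): max(-70, -26, 12) = 12
n2-3-1 (Alice): min(9, -85) = -85
n2-3-2 (Alice): min(-92, -77, -29) = -92
n2-3-3 (Alice): min(-59, -66, 38) = -66
n2-3-4 (Alice): min(-64, -42) = -64
n2-3 (Kira): max(-85, -92, -66, -64) = -64
n2-4-1 (Alice): min(4, -15, 28, 36) = -15
n2-4-2 (Alice): min(-36, 5) = -36
n2-4-3 (Alice): min(-72, 53, 34, 11) = -72
n2-4 (Kira): max(-15, -36, -72) = -15
n2 (Alice): min(15, 12, -64, -15) = -64
n3-1-1 (Alice): min(23, -72) = -72
n3-1-2 (Alice): min(45, -28) = -28
n3-1 (Kira): max(-72, -28) = -28
n3-2-1 (Alice): min(-73, 51, -88) = -88
n3-2-2 (Alice): min(-30, -70, 95) = -70
n3-2-3 (Alice): min(-21, -80) = -80
n3-2 (Kira): max(-88, -70, -80) = -70
n3-3-1 (Alice): min(-52, -88, 44) = -88
n3-3-2 (Alice): min(-87, 72) = -87
n3-3-3 (Alice): min(95, 78) = 78
n3-3 (Kira): max(-88, -87, 78) = 78
n3 (Alice): min(-28, -70, 78) = -70
root (Kira): max(-17, -64, -70) = -17
Kira at root wants the highest of {n1=-17, n2=-64, n3=-70}, so chooses n1.

n1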